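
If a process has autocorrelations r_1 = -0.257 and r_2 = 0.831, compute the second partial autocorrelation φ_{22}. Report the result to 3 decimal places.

φ_{22} = (r_2 − r_1²) / (1 − r_1²)
r_1² = (-0.257)² = 0.066049
Numerator = 0.831 − 0.0660 = 0.7650; denominator = 1 − 0.0660 = 0.9340
φ_{22} = 0.7650 / 0.9340 = 0.819

0.819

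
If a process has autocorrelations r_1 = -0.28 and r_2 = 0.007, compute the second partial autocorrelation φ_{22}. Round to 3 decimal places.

φ_{22} = (r_2 − r_1²) / (1 − r_1²)
r_1² = (-0.28)² = 0.0784
Numerator = 0.007 − 0.0784 = -0.0714; denominator = 1 − 0.0784 = 0.9216
φ_{22} = -0.0714 / 0.9216 = -0.077

-0.077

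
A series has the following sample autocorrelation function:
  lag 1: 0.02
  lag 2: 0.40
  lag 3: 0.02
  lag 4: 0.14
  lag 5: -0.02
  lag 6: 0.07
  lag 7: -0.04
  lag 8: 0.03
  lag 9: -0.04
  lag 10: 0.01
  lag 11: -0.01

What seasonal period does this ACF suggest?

The largest autocorrelation is r_2 = 0.40; the remaining lags stay at or below 0.14.
The dominant spike at lag 2 indicates a seasonal period of 2.

2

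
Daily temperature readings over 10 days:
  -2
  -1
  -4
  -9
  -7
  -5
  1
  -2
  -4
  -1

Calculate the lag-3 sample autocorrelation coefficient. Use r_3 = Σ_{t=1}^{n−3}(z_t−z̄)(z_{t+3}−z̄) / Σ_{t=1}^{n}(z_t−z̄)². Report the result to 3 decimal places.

Mean z̄ = (-2 − 1 − 4 − 9 − 7 − 5 + 1 − 2 − 4 − 1)/10 = -3.4000
Σ(z_t−z̄)(z_{t+3}−z̄) = (-7.8400) + (-8.6400) + (0.9600) + (-24.6400) + (-5.0400) + (0.9600) + (10.5600) = -33.6800
Denominator Σ(z_t−z̄)² = 82.4000
r_3 = -33.6800 / 82.4000 = -0.409

-0.409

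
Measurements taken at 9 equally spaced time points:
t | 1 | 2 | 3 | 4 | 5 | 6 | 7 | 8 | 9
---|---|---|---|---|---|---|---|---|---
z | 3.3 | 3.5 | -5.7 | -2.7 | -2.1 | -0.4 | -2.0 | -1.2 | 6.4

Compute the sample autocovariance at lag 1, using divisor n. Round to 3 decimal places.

0.883

Mean z̄ = (3.3 + 3.5 − 5.7 − 2.7 − 2.1 − 0.4 − 2.0 − 1.2 + 6.4)/9 = -0.1000
Σ_{t=1}^{8}(z_t−z̄)(z_{t+1}−z̄) = 7.9500
γ_1 = 7.9500 / 9 = 0.883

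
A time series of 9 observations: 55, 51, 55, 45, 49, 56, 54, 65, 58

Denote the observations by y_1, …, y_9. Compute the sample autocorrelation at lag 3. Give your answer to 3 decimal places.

Mean ȳ = (55 + 51 + 55 + 45 + 49 + 56 + 54 + 65 + 58)/9 = 54.2222
Numerator Σ_{t=1}^{6}(y_t−ȳ)(y_{t+3}−ȳ) = -36.4815
Denominator Σ(y_t−ȳ)² = 257.5556
r_3 = -36.4815 / 257.5556 = -0.142

-0.142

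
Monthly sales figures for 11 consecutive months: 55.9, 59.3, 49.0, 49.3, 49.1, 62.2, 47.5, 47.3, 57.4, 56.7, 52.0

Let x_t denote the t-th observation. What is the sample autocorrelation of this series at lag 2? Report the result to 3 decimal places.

Mean x̄ = (55.9 + 59.3 + 49.0 + 49.3 + 49.1 + 62.2 + 47.5 + 47.3 + 57.4 + 56.7 + 52.0)/11 = 53.2455
Numerator Σ_{t=1}^{9}(x_t−x̄)(x_{t+2}−x̄) = -131.8923
Denominator Σ(x_t−x̄)² = 273.7673
r_2 = -131.8923 / 273.7673 = -0.482

-0.482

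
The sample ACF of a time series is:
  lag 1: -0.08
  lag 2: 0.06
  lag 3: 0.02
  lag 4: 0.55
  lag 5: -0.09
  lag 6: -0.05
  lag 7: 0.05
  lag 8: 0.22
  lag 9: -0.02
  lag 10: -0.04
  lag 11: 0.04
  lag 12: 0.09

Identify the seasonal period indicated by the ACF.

4

The largest autocorrelation is r_4 = 0.55, with a weaker echo at lag 8 (0.22); the remaining lags stay at or below 0.09.
The dominant spike at lag 4 indicates a seasonal period of 4.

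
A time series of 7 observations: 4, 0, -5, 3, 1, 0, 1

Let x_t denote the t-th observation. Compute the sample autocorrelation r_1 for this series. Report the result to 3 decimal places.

-0.236

Mean x̄ = (4 + 0 − 5 + 3 + 1 + 0 + 1)/7 = 0.5714
Deviations from mean: 3.4286, -0.5714, -5.5714, 2.4286, 0.4286, -0.5714, 0.4286
Σ(x_t−x̄)(x_{t+1}−x̄) = (-1.9592) + (3.1837) + (-13.5306) + (1.0408) + (-0.2449) + (-0.2449) = -11.7551
Denominator Σ(x_t−x̄)² = 49.7143
r_1 = -11.7551 / 49.7143 = -0.236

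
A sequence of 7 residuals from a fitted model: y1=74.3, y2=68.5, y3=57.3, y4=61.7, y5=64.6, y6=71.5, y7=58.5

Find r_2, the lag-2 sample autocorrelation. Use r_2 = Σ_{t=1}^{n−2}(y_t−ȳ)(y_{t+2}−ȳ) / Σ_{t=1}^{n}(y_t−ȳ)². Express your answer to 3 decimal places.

-0.382

Mean ȳ = (74.3 + 68.5 + 57.3 + 61.7 + 64.6 + 71.5 + 58.5)/7 = 65.2000
Deviations from mean: 9.1000, 3.3000, -7.9000, -3.5000, -0.6000, 6.3000, -6.7000
Σ(y_t−ȳ)(y_{t+2}−ȳ) = (-71.8900) + (-11.5500) + (4.7400) + (-22.0500) + (4.0200) = -96.7300
Denominator Σ(y_t−ȳ)² = 253.3000
r_2 = -96.7300 / 253.3000 = -0.382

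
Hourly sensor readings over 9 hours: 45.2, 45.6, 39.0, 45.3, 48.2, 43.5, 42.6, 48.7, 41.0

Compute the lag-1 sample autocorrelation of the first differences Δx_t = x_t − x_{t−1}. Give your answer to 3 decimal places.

-0.414

First differences Δx: 0.4, -6.6, 6.3, 2.9, -4.7, -0.9, 6.1, -7.7
Mean of differences = -0.5250
Numerator Σ(Δx_t−Δx̄)(Δx_{t+1}−Δx̄) = -86.4581
Denominator Σ(Δx_t−Δx̄)² = 209.0150
r_1(Δx) = -86.4581 / 209.0150 = -0.414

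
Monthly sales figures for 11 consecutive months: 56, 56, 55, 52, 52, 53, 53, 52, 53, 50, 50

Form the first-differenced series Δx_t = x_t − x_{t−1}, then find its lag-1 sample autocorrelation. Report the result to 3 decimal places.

First differences Δx: 0, -1, -3, 0, 1, 0, -1, 1, -3, 0
Mean of differences = -0.6000
Numerator Σ(Δx_t−Δx̄)(Δx_{t+1}−Δx̄) = -4.9600
Denominator Σ(Δx_t−Δx̄)² = 18.4000
r_1(Δx) = -4.9600 / 18.4000 = -0.270

-0.270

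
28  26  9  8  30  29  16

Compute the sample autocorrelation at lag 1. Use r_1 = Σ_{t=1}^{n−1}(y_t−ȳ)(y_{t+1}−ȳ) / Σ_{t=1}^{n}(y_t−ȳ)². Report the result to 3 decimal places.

Mean ȳ = (28 + 26 + 9 + 8 + 30 + 29 + 16)/7 = 20.8571
Deviations from mean: 7.1429, 5.1429, -11.8571, -12.8571, 9.1429, 8.1429, -4.8571
Σ(y_t−ȳ)(y_{t+1}−ȳ) = (36.7347) + (-60.9796) + (152.4490) + (-117.5510) + (74.4490) + (-39.5510) = 45.5510
Denominator Σ(y_t−ȳ)² = 556.8571
r_1 = 45.5510 / 556.8571 = 0.082

0.082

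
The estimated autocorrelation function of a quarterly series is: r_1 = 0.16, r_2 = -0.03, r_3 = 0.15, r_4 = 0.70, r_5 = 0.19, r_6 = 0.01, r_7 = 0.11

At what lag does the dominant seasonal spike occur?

4

The largest autocorrelation is r_4 = 0.70; the remaining lags stay at or below 0.19.
The dominant spike at lag 4 indicates a seasonal period of 4.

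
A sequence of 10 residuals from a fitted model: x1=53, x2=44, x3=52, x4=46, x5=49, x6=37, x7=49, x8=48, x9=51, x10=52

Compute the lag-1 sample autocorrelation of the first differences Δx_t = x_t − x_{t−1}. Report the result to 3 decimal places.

-0.673

First differences Δx: -9, 8, -6, 3, -12, 12, -1, 3, 1
Mean of differences = -0.1111
Numerator Σ(Δx_t−Δx̄)(Δx_{t+1}−Δx̄) = -329.2346
Denominator Σ(Δx_t−Δx̄)² = 488.8889
r_1(Δx) = -329.2346 / 488.8889 = -0.673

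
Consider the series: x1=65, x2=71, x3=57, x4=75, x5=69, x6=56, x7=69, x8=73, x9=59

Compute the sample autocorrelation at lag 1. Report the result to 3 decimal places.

-0.475

Mean x̄ = (65 + 71 + 57 + 75 + 69 + 56 + 69 + 73 + 59)/9 = 66.0000
Numerator Σ_{t=1}^{8}(x_t−x̄)(x_{t+1}−x̄) = -192.0000
Denominator Σ(x_t−x̄)² = 404.0000
r_1 = -192.0000 / 404.0000 = -0.475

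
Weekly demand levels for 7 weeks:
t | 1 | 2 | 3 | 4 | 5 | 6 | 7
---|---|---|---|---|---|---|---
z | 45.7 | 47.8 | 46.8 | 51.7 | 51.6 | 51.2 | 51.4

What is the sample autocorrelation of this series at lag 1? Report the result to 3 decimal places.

Mean z̄ = (45.7 + 47.8 + 46.8 + 51.7 + 51.6 + 51.2 + 51.4)/7 = 49.4571
Deviations from mean: -3.7571, -1.6571, -2.6571, 2.2429, 2.1429, 1.7429, 1.9429
Numerator Σ_{t=1}^{6}(z_t−z̄)(z_{t+1}−z̄) = 16.5967
Denominator Σ(z_t−z̄)² = 40.3571
r_1 = 16.5967 / 40.3571 = 0.411

0.411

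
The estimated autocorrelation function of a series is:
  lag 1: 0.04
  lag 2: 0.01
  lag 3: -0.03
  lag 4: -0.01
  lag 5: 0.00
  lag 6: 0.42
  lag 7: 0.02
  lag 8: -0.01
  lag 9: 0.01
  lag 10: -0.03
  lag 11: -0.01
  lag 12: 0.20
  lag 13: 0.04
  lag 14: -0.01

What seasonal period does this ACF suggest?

6

The largest autocorrelation is r_6 = 0.42, with a weaker echo at lag 12 (0.20); the remaining lags stay at or below 0.04.
The dominant spike at lag 6 indicates a seasonal period of 6.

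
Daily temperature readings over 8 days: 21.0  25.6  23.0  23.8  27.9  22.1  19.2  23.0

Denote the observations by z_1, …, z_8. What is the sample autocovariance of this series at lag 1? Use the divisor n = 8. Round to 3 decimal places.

-0.379

Mean z̄ = (21.0 + 25.6 + 23.0 + 23.8 + 27.9 + 22.1 + 19.2 + 23.0)/8 = 23.2000
Σ_{t=1}^{7}(z_t−z̄)(z_{t+1}−z̄) = -3.0300
γ_1 = -3.0300 / 8 = -0.379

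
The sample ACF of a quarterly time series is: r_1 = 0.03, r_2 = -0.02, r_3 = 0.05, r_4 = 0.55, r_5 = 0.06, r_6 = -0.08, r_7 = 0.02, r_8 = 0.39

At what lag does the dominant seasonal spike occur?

4

The largest autocorrelation is r_4 = 0.55, with a weaker echo at lag 8 (0.39); the remaining lags stay at or below 0.06.
The dominant spike at lag 4 indicates a seasonal period of 4.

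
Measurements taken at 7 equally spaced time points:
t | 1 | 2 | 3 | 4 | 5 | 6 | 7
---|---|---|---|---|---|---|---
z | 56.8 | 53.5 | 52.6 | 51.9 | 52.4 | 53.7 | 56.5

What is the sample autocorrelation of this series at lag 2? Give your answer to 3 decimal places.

Mean z̄ = (56.8 + 53.5 + 52.6 + 51.9 + 52.4 + 53.7 + 56.5)/7 = 53.9143
Deviations from mean: 2.8857, -0.4143, -1.3143, -2.0143, -1.5143, -0.2143, 2.5857
Σ(z_t−z̄)(z_{t+2}−z̄) = (-3.7927) + (0.8345) + (1.9902) + (0.4316) + (-3.9155) = -4.4518
Denominator Σ(z_t−z̄)² = 23.3086
r_2 = -4.4518 / 23.3086 = -0.191

-0.191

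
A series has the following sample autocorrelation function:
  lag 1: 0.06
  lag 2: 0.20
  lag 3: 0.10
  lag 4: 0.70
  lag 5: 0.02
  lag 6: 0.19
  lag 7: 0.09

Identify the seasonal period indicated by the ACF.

4

The largest autocorrelation is r_4 = 0.70; the remaining lags stay at or below 0.20.
The dominant spike at lag 4 indicates a seasonal period of 4.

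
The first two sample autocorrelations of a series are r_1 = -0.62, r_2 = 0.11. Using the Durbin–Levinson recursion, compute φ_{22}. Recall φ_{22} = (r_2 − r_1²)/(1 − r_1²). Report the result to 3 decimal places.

-0.446

φ_{22} = (r_2 − r_1²) / (1 − r_1²)
r_1² = (-0.62)² = 0.3844
Numerator = 0.11 − 0.3844 = -0.2744; denominator = 1 − 0.3844 = 0.6156
φ_{22} = -0.2744 / 0.6156 = -0.446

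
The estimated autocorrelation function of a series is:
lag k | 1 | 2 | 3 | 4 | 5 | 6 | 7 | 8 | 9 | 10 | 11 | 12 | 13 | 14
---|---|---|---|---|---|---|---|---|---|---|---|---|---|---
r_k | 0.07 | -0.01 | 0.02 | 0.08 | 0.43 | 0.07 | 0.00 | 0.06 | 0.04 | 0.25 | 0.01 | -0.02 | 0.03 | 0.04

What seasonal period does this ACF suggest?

5

The largest autocorrelation is r_5 = 0.43, with a weaker echo at lag 10 (0.25); the remaining lags stay at or below 0.08.
The dominant spike at lag 5 indicates a seasonal period of 5.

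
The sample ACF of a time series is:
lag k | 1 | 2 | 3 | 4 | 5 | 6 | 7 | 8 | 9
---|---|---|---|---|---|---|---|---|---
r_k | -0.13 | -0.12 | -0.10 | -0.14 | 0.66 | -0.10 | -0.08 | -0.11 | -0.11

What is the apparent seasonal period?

5

The largest autocorrelation is r_5 = 0.66; the remaining lags stay at or below -0.08.
The dominant spike at lag 5 indicates a seasonal period of 5.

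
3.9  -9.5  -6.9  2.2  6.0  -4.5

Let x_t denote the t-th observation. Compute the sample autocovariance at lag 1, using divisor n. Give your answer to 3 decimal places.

Mean x̄ = (3.9 − 9.5 − 6.9 + 2.2 + 6.0 − 4.5)/6 = -1.4667
Σ_{t=1}^{5}(x_t−x̄)(x_{t+1}−x̄) = -14.6578
γ_1 = -14.6578 / 6 = -2.443

-2.443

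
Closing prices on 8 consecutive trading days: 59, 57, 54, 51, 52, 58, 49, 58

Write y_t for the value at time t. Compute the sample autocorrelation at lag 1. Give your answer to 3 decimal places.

Mean ȳ = (59 + 57 + 54 + 51 + 52 + 58 + 49 + 58)/8 = 54.7500
Deviations from mean: 4.2500, 2.2500, -0.7500, -3.7500, -2.7500, 3.2500, -5.7500, 3.2500
Numerator Σ_{t=1}^{7}(y_t−ȳ)(y_{t+1}−ȳ) = -25.3125
Denominator Σ(y_t−ȳ)² = 99.5000
r_1 = -25.3125 / 99.5000 = -0.254

-0.254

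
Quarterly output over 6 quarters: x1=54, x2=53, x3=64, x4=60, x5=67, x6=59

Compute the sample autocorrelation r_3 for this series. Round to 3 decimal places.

-0.360

Mean x̄ = (54 + 53 + 64 + 60 + 67 + 59)/6 = 59.5000
Deviations from mean: -5.5000, -6.5000, 4.5000, 0.5000, 7.5000, -0.5000
Numerator Σ_{t=1}^{3}(x_t−x̄)(x_{t+3}−x̄) = -53.7500
Denominator Σ(x_t−x̄)² = 149.5000
r_3 = -53.7500 / 149.5000 = -0.360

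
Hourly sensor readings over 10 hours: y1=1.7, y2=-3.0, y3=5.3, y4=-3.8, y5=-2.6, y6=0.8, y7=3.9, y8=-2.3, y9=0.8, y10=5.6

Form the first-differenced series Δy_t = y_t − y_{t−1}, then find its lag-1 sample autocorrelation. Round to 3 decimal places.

First differences Δy: -4.7, 8.3, -9.1, 1.2, 3.4, 3.1, -6.2, 3.1, 4.8
Mean of differences = 0.4333
Numerator Σ(Δy_t−Δȳ)(Δy_{t+1}−Δȳ) = -136.2344
Denominator Σ(Δy_t−Δȳ)² = 265.8000
r_1(Δy) = -136.2344 / 265.8000 = -0.513

-0.513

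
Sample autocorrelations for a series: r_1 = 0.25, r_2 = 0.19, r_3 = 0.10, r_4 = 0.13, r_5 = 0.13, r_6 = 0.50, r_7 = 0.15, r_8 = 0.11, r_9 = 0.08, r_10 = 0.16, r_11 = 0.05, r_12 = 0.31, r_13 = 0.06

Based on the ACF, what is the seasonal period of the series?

The largest autocorrelation is r_6 = 0.50, with a weaker echo at lag 12 (0.31); the remaining lags stay at or below 0.25. The elevated value at lag 1 (0.25), dropping to 0.19 at lag 2, reflects decaying short-term dependence rather than seasonality.
The dominant spike at lag 6 indicates a seasonal period of 6.

6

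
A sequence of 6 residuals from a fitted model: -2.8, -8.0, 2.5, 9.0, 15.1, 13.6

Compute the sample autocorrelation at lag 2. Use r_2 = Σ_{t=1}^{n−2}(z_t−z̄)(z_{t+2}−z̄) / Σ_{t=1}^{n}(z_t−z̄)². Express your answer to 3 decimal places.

-0.054

Mean z̄ = (-2.8 − 8.0 + 2.5 + 9.0 + 15.1 + 13.6)/6 = 4.9000
Deviations from mean: -7.7000, -12.9000, -2.4000, 4.1000, 10.2000, 8.7000
Σ(z_t−z̄)(z_{t+2}−z̄) = (18.4800) + (-52.8900) + (-24.4800) + (35.6700) = -23.2200
Denominator Σ(z_t−z̄)² = 428.0000
r_2 = -23.2200 / 428.0000 = -0.054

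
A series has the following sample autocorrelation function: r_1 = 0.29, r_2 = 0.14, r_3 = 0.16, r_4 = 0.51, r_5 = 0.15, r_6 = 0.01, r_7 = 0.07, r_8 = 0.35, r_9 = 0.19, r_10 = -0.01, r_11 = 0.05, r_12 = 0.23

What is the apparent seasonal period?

The largest autocorrelation is r_4 = 0.51, with a weaker echo at lag 8 (0.35); the remaining lags stay at or below 0.29. The elevated value at lag 1 (0.29), dropping to 0.14 at lag 2, reflects decaying short-term dependence rather than seasonality.
The dominant spike at lag 4 indicates a seasonal period of 4.

4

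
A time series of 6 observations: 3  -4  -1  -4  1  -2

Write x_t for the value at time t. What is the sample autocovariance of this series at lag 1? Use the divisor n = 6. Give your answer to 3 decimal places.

-3.449

Mean x̄ = (3 − 4 − 1 − 4 + 1 − 2)/6 = -1.1667
Σ_{t=1}^{5}(x_t−x̄)(x_{t+1}−x̄) = -20.6944
γ_1 = -20.6944 / 6 = -3.449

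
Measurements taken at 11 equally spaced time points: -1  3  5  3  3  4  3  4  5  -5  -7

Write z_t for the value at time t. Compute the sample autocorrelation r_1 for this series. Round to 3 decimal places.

0.366

Mean z̄ = (-1 + 3 + 5 + 3 + 3 + 4 + 3 + 4 + 5 − 5 − 7)/11 = 1.5455
Numerator Σ_{t=1}^{10}(z_t−z̄)(z_{t+1}−z̄) = 60.9752
Denominator Σ(z_t−z̄)² = 166.7273
r_1 = 60.9752 / 166.7273 = 0.366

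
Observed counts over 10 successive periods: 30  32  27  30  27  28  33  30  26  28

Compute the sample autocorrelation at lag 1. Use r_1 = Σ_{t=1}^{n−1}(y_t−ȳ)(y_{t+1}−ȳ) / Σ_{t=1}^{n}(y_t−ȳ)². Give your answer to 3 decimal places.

-0.109

Mean ȳ = (30 + 32 + 27 + 30 + 27 + 28 + 33 + 30 + 26 + 28)/10 = 29.1000
Numerator Σ_{t=1}^{9}(y_t−ȳ)(y_{t+1}−ȳ) = -5.1100
Denominator Σ(y_t−ȳ)² = 46.9000
r_1 = -5.1100 / 46.9000 = -0.109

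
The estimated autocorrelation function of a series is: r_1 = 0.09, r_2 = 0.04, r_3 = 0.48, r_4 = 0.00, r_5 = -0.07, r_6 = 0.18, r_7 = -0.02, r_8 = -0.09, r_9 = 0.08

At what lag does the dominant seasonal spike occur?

3

The largest autocorrelation is r_3 = 0.48, with a weaker echo at lag 6 (0.18); the remaining lags stay at or below 0.09.
The dominant spike at lag 3 indicates a seasonal period of 3.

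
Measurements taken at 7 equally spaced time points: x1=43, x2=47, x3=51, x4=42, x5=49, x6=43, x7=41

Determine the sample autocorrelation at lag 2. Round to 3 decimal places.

Mean x̄ = (43 + 47 + 51 + 42 + 49 + 43 + 41)/7 = 45.1429
Deviations from mean: -2.1429, 1.8571, 5.8571, -3.1429, 3.8571, -2.1429, -4.1429
Numerator Σ_{t=1}^{5}(x_t−x̄)(x_{t+2}−x̄) = -5.0408
Denominator Σ(x_t−x̄)² = 88.8571
r_2 = -5.0408 / 88.8571 = -0.057

-0.057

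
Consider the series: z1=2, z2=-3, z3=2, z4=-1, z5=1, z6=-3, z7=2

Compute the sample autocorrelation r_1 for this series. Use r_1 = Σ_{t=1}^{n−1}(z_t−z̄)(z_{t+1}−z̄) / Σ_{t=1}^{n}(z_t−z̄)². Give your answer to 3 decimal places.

Mean z̄ = (2 − 3 + 2 − 1 + 1 − 3 + 2)/7 = 0.0000
Deviations from mean: 2.0000, -3.0000, 2.0000, -1.0000, 1.0000, -3.0000, 2.0000
Σ(z_t−z̄)(z_{t+1}−z̄) = (-6.0000) + (-6.0000) + (-2.0000) + (-1.0000) + (-3.0000) + (-6.0000) = -24.0000
Denominator Σ(z_t−z̄)² = 32.0000
r_1 = -24.0000 / 32.0000 = -0.750

-0.750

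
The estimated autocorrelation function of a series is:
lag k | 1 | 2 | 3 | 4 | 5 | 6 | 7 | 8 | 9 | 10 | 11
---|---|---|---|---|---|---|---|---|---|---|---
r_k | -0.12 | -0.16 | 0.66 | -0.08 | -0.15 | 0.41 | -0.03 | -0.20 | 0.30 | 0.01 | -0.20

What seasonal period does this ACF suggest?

The largest autocorrelation is r_3 = 0.66, with weaker echoes at lags 6 (0.41) and 9 (0.30); the remaining lags stay at or below 0.01.
The dominant spike at lag 3 indicates a seasonal period of 3.

3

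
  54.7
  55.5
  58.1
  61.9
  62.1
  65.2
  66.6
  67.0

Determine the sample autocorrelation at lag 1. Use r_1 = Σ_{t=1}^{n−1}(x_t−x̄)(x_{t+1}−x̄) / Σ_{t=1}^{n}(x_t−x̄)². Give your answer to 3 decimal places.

0.665

Mean x̄ = (54.7 + 55.5 + 58.1 + 61.9 + 62.1 + 65.2 + 66.6 + 67.0)/8 = 61.3875
Deviations from mean: -6.6875, -5.8875, -3.2875, 0.5125, 0.7125, 3.8125, 5.2125, 5.6125
Σ(x_t−x̄)(x_{t+1}−x̄) = (39.3727) + (19.3552) + (-1.6848) + (0.3652) + (2.7164) + (19.8727) + (29.2552) = 109.2523
Denominator Σ(x_t−x̄)² = 164.1688
r_1 = 109.2523 / 164.1688 = 0.665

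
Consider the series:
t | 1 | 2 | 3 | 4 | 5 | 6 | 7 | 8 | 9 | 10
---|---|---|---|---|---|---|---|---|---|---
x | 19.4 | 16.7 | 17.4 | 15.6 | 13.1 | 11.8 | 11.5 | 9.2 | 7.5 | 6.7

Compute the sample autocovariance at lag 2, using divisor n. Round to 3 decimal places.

Mean x̄ = (19.4 + 16.7 + 17.4 + 15.6 + 13.1 + 11.8 + 11.5 + 9.2 + 7.5 + 6.7)/10 = 12.8900
Σ_{t=1}^{8}(x_t−x̄)(x_{t+2}−x̄) = 71.7418
γ_2 = 71.7418 / 10 = 7.174

7.174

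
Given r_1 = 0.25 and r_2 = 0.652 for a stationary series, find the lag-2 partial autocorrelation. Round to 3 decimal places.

φ_{22} = (r_2 − r_1²) / (1 − r_1²)
r_1² = (0.25)² = 0.0625
Numerator = 0.652 − 0.0625 = 0.5895; denominator = 1 − 0.0625 = 0.9375
φ_{22} = 0.5895 / 0.9375 = 0.629

0.629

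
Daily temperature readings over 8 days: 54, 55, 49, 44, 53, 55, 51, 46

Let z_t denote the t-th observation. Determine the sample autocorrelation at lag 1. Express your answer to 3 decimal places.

0.099

Mean z̄ = (54 + 55 + 49 + 44 + 53 + 55 + 51 + 46)/8 = 50.8750
Deviations from mean: 3.1250, 4.1250, -1.8750, -6.8750, 2.1250, 4.1250, 0.1250, -4.8750
Σ(z_t−z̄)(z_{t+1}−z̄) = (12.8906) + (-7.7344) + (12.8906) + (-14.6094) + (8.7656) + (0.5156) + (-0.6094) = 12.1094
Denominator Σ(z_t−z̄)² = 122.8750
r_1 = 12.1094 / 122.8750 = 0.099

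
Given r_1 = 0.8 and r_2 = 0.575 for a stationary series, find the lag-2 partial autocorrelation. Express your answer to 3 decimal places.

-0.181

φ_{22} = (r_2 − r_1²) / (1 − r_1²)
r_1² = (0.8)² = 0.64
Numerator = 0.575 − 0.6400 = -0.0650; denominator = 1 − 0.6400 = 0.3600
φ_{22} = -0.0650 / 0.3600 = -0.181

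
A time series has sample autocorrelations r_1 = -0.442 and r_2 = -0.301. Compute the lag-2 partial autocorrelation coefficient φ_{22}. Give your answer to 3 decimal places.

-0.617

φ_{22} = (r_2 − r_1²) / (1 − r_1²)
r_1² = (-0.442)² = 0.195364
Numerator = -0.301 − 0.1954 = -0.4964; denominator = 1 − 0.1954 = 0.8046
φ_{22} = -0.4964 / 0.8046 = -0.617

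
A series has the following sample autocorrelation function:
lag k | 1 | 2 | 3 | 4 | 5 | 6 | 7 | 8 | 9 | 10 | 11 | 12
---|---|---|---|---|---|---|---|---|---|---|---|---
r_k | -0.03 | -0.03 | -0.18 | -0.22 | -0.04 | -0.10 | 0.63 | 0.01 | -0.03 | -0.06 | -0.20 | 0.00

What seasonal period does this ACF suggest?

The largest autocorrelation is r_7 = 0.63; the remaining lags stay at or below 0.01.
The dominant spike at lag 7 indicates a seasonal period of 7.

7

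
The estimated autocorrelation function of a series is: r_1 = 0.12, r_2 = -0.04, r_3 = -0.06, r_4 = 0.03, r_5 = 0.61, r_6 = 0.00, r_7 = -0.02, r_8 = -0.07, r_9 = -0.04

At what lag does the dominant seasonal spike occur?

The largest autocorrelation is r_5 = 0.61; the remaining lags stay at or below 0.12.
The dominant spike at lag 5 indicates a seasonal period of 5.

5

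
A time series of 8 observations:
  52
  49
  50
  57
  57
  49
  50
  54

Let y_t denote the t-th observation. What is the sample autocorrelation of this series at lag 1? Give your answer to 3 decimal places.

0.100

Mean ȳ = (52 + 49 + 50 + 57 + 57 + 49 + 50 + 54)/8 = 52.2500
Numerator Σ_{t=1}^{7}(y_t−ȳ)(y_{t+1}−ȳ) = 7.9375
Denominator Σ(y_t−ȳ)² = 79.5000
r_1 = 7.9375 / 79.5000 = 0.100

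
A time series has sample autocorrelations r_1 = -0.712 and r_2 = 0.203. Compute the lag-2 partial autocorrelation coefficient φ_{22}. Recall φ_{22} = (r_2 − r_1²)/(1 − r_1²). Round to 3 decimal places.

φ_{22} = (r_2 − r_1²) / (1 − r_1²)
r_1² = (-0.712)² = 0.506944
Numerator = 0.203 − 0.5069 = -0.3039; denominator = 1 − 0.5069 = 0.4931
φ_{22} = -0.3039 / 0.4931 = -0.616

-0.616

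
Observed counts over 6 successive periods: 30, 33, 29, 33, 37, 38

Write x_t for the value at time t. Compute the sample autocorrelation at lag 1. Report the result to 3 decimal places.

Mean x̄ = (30 + 33 + 29 + 33 + 37 + 38)/6 = 33.3333
Deviations from mean: -3.3333, -0.3333, -4.3333, -0.3333, 3.6667, 4.6667
Σ(x_t−x̄)(x_{t+1}−x̄) = (1.1111) + (1.4444) + (1.4444) + (-1.2222) + (17.1111) = 19.8889
Denominator Σ(x_t−x̄)² = 65.3333
r_1 = 19.8889 / 65.3333 = 0.304

0.304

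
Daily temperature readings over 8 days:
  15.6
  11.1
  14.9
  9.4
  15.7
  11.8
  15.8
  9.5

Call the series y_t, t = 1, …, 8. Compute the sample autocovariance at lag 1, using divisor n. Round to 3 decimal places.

Mean ȳ = (15.6 + 11.1 + 14.9 + 9.4 + 15.7 + 11.8 + 15.8 + 9.5)/8 = 12.9750
Σ_{t=1}^{7}(y_t−ȳ)(y_{t+1}−ȳ) = -41.4931
γ_1 = -41.4931 / 8 = -5.187

-5.187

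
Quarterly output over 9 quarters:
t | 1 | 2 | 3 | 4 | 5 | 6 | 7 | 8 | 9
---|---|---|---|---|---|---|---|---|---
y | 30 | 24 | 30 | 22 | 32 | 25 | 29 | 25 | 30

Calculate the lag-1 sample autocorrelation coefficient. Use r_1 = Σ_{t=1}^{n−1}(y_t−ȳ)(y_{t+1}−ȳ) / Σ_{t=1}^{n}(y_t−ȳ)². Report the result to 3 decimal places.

-0.845

Mean ȳ = (30 + 24 + 30 + 22 + 32 + 25 + 29 + 25 + 30)/9 = 27.4444
Numerator Σ_{t=1}^{8}(y_t−ȳ)(y_{t+1}−ȳ) = -81.3086
Denominator Σ(y_t−ȳ)² = 96.2222
r_1 = -81.3086 / 96.2222 = -0.845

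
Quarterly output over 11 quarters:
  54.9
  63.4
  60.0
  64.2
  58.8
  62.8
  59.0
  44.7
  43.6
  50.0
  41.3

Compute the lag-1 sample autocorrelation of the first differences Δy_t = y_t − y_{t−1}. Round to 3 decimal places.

-0.248

First differences Δy: 8.5, -3.4, 4.2, -5.4, 4.0, -3.8, -14.3, -1.1, 6.4, -8.7
Mean of differences = -1.3600
Numerator Σ(Δy_t−Δȳ)(Δy_{t+1}−Δȳ) = -115.3836
Denominator Σ(Δy_t−Δȳ)² = 464.9040
r_1(Δy) = -115.3836 / 464.9040 = -0.248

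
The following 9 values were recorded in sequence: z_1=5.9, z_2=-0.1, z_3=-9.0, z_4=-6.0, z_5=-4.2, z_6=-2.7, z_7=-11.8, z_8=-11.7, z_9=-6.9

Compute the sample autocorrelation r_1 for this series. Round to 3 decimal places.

0.306

Mean z̄ = (5.9 − 0.1 − 9.0 − 6.0 − 4.2 − 2.7 − 11.8 − 11.7 − 6.9)/9 = -5.1667
Numerator Σ_{t=1}^{8}(z_t−z̄)(z_{t+1}−z̄) = 79.7222
Denominator Σ(z_t−z̄)² = 260.2400
r_1 = 79.7222 / 260.2400 = 0.306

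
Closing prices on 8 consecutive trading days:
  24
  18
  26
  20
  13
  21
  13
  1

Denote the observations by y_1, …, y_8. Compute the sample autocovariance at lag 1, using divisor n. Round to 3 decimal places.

Mean ȳ = (24 + 18 + 26 + 20 + 13 + 21 + 13 + 1)/8 = 17.0000
Deviations: 7.0000, 1.0000, 9.0000, 3.0000, -4.0000, 4.0000, -4.0000, -16.0000
Σ_{t=1}^{7}(y_t−ȳ)(y_{t+1}−ȳ) = 63.0000
γ_1 = 63.0000 / 8 = 7.875

7.875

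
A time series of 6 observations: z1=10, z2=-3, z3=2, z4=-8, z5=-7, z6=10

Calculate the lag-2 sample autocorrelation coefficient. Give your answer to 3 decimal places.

-0.145

Mean z̄ = (10 − 3 + 2 − 8 − 7 + 10)/6 = 0.6667
Deviations from mean: 9.3333, -3.6667, 1.3333, -8.6667, -7.6667, 9.3333
Σ(z_t−z̄)(z_{t+2}−z̄) = (12.4444) + (31.7778) + (-10.2222) + (-80.8889) = -46.8889
Denominator Σ(z_t−z̄)² = 323.3333
r_2 = -46.8889 / 323.3333 = -0.145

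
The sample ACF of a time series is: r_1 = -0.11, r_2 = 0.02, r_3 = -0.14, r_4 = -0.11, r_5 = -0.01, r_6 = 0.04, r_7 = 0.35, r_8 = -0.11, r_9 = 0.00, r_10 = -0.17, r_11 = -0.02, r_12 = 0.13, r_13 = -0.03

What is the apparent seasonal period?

The largest autocorrelation is r_7 = 0.35; the remaining lags stay at or below 0.13.
The dominant spike at lag 7 indicates a seasonal period of 7.

7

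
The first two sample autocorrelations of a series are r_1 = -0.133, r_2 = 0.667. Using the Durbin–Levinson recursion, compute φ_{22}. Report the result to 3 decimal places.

0.661

φ_{22} = (r_2 − r_1²) / (1 − r_1²)
r_1² = (-0.133)² = 0.017689
Numerator = 0.667 − 0.0177 = 0.6493; denominator = 1 − 0.0177 = 0.9823
φ_{22} = 0.6493 / 0.9823 = 0.661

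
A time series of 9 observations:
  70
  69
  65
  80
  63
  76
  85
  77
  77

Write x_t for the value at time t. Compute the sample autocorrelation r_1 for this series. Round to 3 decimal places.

-0.035

Mean x̄ = (70 + 69 + 65 + 80 + 63 + 76 + 85 + 77 + 77)/9 = 73.5556
Numerator Σ_{t=1}^{8}(x_t−x̄)(x_{t+1}−x̄) = -14.5309
Denominator Σ(x_t−x̄)² = 420.2222
r_1 = -14.5309 / 420.2222 = -0.035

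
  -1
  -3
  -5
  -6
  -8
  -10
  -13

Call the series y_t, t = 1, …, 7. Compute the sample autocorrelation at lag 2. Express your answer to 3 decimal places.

Mean ȳ = (-1 − 3 − 5 − 6 − 8 − 10 − 13)/7 = -6.5714
Deviations from mean: 5.5714, 3.5714, 1.5714, 0.5714, -1.4286, -3.4286, -6.4286
Numerator Σ_{t=1}^{5}(y_t−ȳ)(y_{t+2}−ȳ) = 15.7755
Denominator Σ(y_t−ȳ)² = 101.7143
r_2 = 15.7755 / 101.7143 = 0.155

0.155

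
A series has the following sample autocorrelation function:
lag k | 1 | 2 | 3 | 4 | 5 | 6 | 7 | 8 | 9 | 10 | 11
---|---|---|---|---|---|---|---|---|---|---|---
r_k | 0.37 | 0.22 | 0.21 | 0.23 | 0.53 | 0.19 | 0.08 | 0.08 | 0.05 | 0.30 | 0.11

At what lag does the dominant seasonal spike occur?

The largest autocorrelation is r_5 = 0.53; the remaining lags stay at or below 0.37. The elevated value at lag 1 (0.37), dropping to 0.22 at lag 2, reflects decaying short-term dependence rather than seasonality.
The dominant spike at lag 5 indicates a seasonal period of 5.

5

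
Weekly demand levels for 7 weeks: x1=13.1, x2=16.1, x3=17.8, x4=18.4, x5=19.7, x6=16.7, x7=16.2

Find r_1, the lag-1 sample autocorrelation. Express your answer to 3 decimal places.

0.288

Mean x̄ = (13.1 + 16.1 + 17.8 + 18.4 + 19.7 + 16.7 + 16.2)/7 = 16.8571
Σ(x_t−x̄)(x_{t+1}−x̄) = (2.8447) + (-0.7139) + (1.4547) + (4.3861) + (-0.4467) + (0.1033) = 7.6282
Denominator Σ(x_t−x̄)² = 26.4971
r_1 = 7.6282 / 26.4971 = 0.288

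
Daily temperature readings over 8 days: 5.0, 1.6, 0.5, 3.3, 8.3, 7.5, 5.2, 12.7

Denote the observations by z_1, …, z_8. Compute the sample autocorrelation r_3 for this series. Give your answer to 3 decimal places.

0.009

Mean z̄ = (5.0 + 1.6 + 0.5 + 3.3 + 8.3 + 7.5 + 5.2 + 12.7)/8 = 5.5125
Numerator Σ_{t=1}^{5}(z_t−z̄)(z_{t+3}−z̄) = 0.9920
Denominator Σ(z_t−z̄)² = 109.0688
r_3 = 0.9920 / 109.0688 = 0.009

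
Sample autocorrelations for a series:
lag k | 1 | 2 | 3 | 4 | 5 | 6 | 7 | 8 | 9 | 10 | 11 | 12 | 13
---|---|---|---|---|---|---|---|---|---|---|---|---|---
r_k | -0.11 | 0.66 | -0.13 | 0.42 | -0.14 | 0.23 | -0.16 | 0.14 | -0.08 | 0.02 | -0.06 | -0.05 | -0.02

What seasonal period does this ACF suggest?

2

The largest autocorrelation is r_2 = 0.66, with weaker echoes at lags 4 (0.42) and 6 (0.23); the remaining lags stay at or below 0.14.
The dominant spike at lag 2 indicates a seasonal period of 2.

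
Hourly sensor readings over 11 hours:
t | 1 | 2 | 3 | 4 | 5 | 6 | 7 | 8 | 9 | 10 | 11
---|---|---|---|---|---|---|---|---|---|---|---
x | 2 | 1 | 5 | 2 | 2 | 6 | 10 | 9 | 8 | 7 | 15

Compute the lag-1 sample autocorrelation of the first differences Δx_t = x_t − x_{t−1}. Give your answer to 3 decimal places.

-0.180

First differences Δx: -1, 4, -3, 0, 4, 4, -1, -1, -1, 8
Mean of differences = 1.3000
Numerator Σ(Δx_t−Δx̄)(Δx_{t+1}−Δx̄) = -19.4900
Denominator Σ(Δx_t−Δx̄)² = 108.1000
r_1(Δx) = -19.4900 / 108.1000 = -0.180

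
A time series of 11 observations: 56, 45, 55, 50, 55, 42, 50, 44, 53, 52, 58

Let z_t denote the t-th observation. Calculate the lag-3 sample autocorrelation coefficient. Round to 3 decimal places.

Mean z̄ = (56 + 45 + 55 + 50 + 55 + 42 + 50 + 44 + 53 + 52 + 58)/11 = 50.9091
Numerator Σ_{t=1}^{8}(z_t−z̄)(z_{t+3}−z̄) = -161.2975
Denominator Σ(z_t−z̄)² = 278.9091
r_3 = -161.2975 / 278.9091 = -0.578

-0.578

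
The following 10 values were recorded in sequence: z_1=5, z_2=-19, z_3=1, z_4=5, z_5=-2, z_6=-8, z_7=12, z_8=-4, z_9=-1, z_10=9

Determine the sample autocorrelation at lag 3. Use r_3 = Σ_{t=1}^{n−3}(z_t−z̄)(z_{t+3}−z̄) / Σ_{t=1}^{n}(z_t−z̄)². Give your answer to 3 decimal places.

Mean z̄ = (5 − 19 + 1 + 5 − 2 − 8 + 12 − 4 − 1 + 9)/10 = -0.2000
Numerator Σ_{t=1}^{7}(z_t−z̄)(z_{t+3}−z̄) = 240.2800
Denominator Σ(z_t−z̄)² = 721.6000
r_3 = 240.2800 / 721.6000 = 0.333

0.333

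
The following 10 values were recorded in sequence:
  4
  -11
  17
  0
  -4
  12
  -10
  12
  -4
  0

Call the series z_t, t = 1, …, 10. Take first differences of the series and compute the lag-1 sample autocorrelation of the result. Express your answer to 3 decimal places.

First differences Δz: -15, 28, -17, -4, 16, -22, 22, -16, 4
Mean of differences = -0.4444
Numerator Σ(Δz_t−Δz̄)(Δz_{t+1}−Δz̄) = -2141.0864
Denominator Σ(Δz_t−Δz̄)² = 2808.2222
r_1(Δz) = -2141.0864 / 2808.2222 = -0.762

-0.762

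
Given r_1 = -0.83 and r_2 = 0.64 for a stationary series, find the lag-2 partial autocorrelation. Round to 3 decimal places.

φ_{22} = (r_2 − r_1²) / (1 − r_1²)
r_1² = (-0.83)² = 0.6889
Numerator = 0.64 − 0.6889 = -0.0489; denominator = 1 − 0.6889 = 0.3111
φ_{22} = -0.0489 / 0.3111 = -0.157

-0.157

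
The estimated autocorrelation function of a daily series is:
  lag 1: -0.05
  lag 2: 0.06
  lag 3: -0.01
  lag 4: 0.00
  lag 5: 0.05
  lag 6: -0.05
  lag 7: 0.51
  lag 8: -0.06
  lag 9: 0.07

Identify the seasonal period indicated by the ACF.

The largest autocorrelation is r_7 = 0.51; the remaining lags stay at or below 0.07.
The dominant spike at lag 7 indicates a seasonal period of 7.

7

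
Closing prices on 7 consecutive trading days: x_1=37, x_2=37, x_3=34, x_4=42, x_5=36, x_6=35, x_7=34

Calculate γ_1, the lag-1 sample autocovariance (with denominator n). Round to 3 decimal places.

Mean x̄ = (37 + 37 + 34 + 42 + 36 + 35 + 34)/7 = 36.4286
Deviations: 0.5714, 0.5714, -2.4286, 5.5714, -0.4286, -1.4286, -2.4286
Σ_{t=1}^{6}(x_t−x̄)(x_{t+1}−x̄) = -12.8980
γ_1 = -12.8980 / 7 = -1.843

-1.843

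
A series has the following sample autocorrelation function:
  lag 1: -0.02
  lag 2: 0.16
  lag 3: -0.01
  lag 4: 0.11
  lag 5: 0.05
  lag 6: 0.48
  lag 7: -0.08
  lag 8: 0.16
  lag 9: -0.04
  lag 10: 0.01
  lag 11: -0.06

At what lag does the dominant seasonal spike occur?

The largest autocorrelation is r_6 = 0.48; the remaining lags stay at or below 0.16.
The dominant spike at lag 6 indicates a seasonal period of 6.

6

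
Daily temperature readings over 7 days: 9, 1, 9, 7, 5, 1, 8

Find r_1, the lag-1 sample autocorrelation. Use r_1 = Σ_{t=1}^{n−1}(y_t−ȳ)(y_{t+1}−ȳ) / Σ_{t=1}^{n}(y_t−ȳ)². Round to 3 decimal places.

Mean ȳ = (9 + 1 + 9 + 7 + 5 + 1 + 8)/7 = 5.7143
Numerator Σ_{t=1}^{6}(y_t−ȳ)(y_{t+1}−ȳ) = -35.0816
Denominator Σ(y_t−ȳ)² = 73.4286
r_1 = -35.0816 / 73.4286 = -0.478

-0.478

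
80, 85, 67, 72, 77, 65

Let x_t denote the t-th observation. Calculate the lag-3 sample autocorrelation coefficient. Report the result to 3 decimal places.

0.280

Mean x̄ = (80 + 85 + 67 + 72 + 77 + 65)/6 = 74.3333
Deviations from mean: 5.6667, 10.6667, -7.3333, -2.3333, 2.6667, -9.3333
Σ(x_t−x̄)(x_{t+3}−x̄) = (-13.2222) + (28.4444) + (68.4444) = 83.6667
Denominator Σ(x_t−x̄)² = 299.3333
r_3 = 83.6667 / 299.3333 = 0.280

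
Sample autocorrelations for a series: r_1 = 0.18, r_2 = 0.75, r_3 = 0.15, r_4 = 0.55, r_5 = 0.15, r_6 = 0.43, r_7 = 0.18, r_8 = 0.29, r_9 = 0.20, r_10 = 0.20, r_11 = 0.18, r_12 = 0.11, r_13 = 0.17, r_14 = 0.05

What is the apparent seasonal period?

2

The largest autocorrelation is r_2 = 0.75, with weaker echoes at lags 4 (0.55), 6 (0.43) and 8 (0.29); the remaining lags stay at or below 0.20.
The dominant spike at lag 2 indicates a seasonal period of 2.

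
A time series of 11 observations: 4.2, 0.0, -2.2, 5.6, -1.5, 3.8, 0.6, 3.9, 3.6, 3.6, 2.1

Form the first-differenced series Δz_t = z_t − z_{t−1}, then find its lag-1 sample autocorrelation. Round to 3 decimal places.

-0.696

First differences Δz: -4.2, -2.2, 7.8, -7.1, 5.3, -3.2, 3.3, -0.3, 0.0, -1.5
Mean of differences = -0.2100
Numerator Σ(Δz_t−Δz̄)(Δz_{t+1}−Δz̄) = -128.7281
Denominator Σ(Δz_t−Δz̄)² = 184.8490
r_1(Δz) = -128.7281 / 184.8490 = -0.696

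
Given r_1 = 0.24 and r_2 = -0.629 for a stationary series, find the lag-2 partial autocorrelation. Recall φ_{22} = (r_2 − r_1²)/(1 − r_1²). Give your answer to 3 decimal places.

φ_{22} = (r_2 − r_1²) / (1 − r_1²)
r_1² = (0.24)² = 0.0576
Numerator = -0.629 − 0.0576 = -0.6866; denominator = 1 − 0.0576 = 0.9424
φ_{22} = -0.6866 / 0.9424 = -0.729

-0.729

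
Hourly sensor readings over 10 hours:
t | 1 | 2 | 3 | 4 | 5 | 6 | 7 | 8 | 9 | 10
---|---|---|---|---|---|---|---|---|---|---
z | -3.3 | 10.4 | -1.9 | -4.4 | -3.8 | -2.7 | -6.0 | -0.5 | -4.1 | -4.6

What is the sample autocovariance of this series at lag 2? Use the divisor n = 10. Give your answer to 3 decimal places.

Mean z̄ = (-3.3 + 10.4 − 1.9 − 4.4 − 3.8 − 2.7 − 6.0 − 0.5 − 4.1 − 4.6)/10 = -2.0900
Σ_{t=1}^{8}(z_t−z̄)(z_{t+2}−z̄) = -18.4132
γ_2 = -18.4132 / 10 = -1.841

-1.841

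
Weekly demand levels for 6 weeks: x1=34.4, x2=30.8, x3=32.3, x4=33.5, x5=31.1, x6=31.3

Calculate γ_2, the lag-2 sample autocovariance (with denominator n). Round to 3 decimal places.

-0.488

Mean x̄ = (34.4 + 30.8 + 32.3 + 33.5 + 31.1 + 31.3)/6 = 32.2333
Deviations: 2.1667, -1.4333, 0.0667, 1.2667, -1.1333, -0.9333
Σ_{t=1}^{4}(x_t−x̄)(x_{t+2}−x̄) = -2.9289
γ_2 = -2.9289 / 6 = -0.488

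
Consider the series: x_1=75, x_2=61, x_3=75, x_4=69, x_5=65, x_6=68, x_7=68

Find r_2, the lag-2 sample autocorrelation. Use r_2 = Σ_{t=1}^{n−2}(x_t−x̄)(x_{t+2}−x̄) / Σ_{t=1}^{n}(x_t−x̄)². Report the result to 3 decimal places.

Mean x̄ = (75 + 61 + 75 + 69 + 65 + 68 + 68)/7 = 68.7143
Deviations from mean: 6.2857, -7.7143, 6.2857, 0.2857, -3.7143, -0.7143, -0.7143
Σ(x_t−x̄)(x_{t+2}−x̄) = (39.5102) + (-2.2041) + (-23.3469) + (-0.2041) + (2.6531) = 16.4082
Denominator Σ(x_t−x̄)² = 153.4286
r_2 = 16.4082 / 153.4286 = 0.107

0.107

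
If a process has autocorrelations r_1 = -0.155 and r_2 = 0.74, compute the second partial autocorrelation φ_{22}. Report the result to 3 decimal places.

0.734

φ_{22} = (r_2 − r_1²) / (1 − r_1²)
r_1² = (-0.155)² = 0.024025
Numerator = 0.74 − 0.0240 = 0.7160; denominator = 1 − 0.0240 = 0.9760
φ_{22} = 0.7160 / 0.9760 = 0.734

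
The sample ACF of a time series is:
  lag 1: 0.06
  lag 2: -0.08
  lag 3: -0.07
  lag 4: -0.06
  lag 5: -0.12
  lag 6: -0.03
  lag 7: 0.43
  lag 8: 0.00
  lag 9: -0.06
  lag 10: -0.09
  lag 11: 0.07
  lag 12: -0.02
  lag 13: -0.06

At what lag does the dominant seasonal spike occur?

7

The largest autocorrelation is r_7 = 0.43; the remaining lags stay at or below 0.07.
The dominant spike at lag 7 indicates a seasonal period of 7.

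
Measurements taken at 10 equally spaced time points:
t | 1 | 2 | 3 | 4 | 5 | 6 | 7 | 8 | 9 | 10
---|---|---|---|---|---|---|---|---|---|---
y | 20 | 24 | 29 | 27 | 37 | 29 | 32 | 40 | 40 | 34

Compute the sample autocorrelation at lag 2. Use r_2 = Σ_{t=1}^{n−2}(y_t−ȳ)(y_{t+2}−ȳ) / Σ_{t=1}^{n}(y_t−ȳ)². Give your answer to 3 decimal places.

Mean ȳ = (20 + 24 + 29 + 27 + 37 + 29 + 32 + 40 + 40 + 34)/10 = 31.2000
Numerator Σ_{t=1}^{8}(y_t−ȳ)(y_{t+2}−ȳ) = 68.3200
Denominator Σ(y_t−ȳ)² = 401.6000
r_2 = 68.3200 / 401.6000 = 0.170

0.170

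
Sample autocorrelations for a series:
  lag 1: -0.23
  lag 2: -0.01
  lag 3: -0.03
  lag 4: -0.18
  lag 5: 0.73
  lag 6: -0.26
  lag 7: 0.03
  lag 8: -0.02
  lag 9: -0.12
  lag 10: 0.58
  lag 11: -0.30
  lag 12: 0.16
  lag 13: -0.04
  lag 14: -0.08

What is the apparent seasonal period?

The largest autocorrelation is r_5 = 0.73, with a weaker echo at lag 10 (0.58); the remaining lags stay at or below 0.16.
The dominant spike at lag 5 indicates a seasonal period of 5.

5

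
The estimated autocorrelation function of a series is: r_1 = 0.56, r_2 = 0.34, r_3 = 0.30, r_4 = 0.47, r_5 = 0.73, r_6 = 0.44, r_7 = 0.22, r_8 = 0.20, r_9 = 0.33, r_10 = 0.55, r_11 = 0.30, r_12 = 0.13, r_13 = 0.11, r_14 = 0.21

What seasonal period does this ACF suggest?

The largest autocorrelation is r_5 = 0.73; the remaining lags stay at or below 0.56. The elevated value at lag 1 (0.56), dropping to 0.34 at lag 2, reflects decaying short-term dependence rather than seasonality.
The dominant spike at lag 5 indicates a seasonal period of 5.

5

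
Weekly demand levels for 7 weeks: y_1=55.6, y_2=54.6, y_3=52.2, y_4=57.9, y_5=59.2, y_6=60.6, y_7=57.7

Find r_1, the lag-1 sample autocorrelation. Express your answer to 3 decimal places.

0.460

Mean ȳ = (55.6 + 54.6 + 52.2 + 57.9 + 59.2 + 60.6 + 57.7)/7 = 56.8286
Deviations from mean: -1.2286, -2.2286, -4.6286, 1.0714, 2.3714, 3.7714, 0.8714
Σ(y_t−ȳ)(y_{t+1}−ȳ) = (2.7380) + (10.3151) + (-4.9592) + (2.5408) + (8.9437) + (3.2865) = 22.8649
Denominator Σ(y_t−ȳ)² = 49.6543
r_1 = 22.8649 / 49.6543 = 0.460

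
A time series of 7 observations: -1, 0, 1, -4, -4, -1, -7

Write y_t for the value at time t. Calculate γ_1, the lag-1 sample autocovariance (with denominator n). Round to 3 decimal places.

Mean ȳ = (-1 + 0 + 1 − 4 − 4 − 1 − 7)/7 = -2.2857
Σ_{t=1}^{6}(y_t−ȳ)(y_{t+1}−ȳ) = -0.5102
γ_1 = -0.5102 / 7 = -0.073

-0.073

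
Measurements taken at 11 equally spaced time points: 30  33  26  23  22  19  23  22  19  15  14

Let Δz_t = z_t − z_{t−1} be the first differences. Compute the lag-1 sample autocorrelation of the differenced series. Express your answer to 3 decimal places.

First differences Δz: 3, -7, -3, -1, -3, 4, -1, -3, -4, -1
Mean of differences = -1.6000
Numerator Σ(Δz_t−Δz̄)(Δz_{t+1}−Δz̄) = -22.3600
Denominator Σ(Δz_t−Δz̄)² = 94.4000
r_1(Δz) = -22.3600 / 94.4000 = -0.237

-0.237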